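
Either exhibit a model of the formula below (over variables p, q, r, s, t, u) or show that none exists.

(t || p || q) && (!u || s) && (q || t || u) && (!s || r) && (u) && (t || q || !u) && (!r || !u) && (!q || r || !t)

Unit clause (u) forces u = true.
Unit clause (s) forces s = true.
Unit clause (r) forces r = true.
That conflicts with the unit clause (!r).

UNSATISFIABLE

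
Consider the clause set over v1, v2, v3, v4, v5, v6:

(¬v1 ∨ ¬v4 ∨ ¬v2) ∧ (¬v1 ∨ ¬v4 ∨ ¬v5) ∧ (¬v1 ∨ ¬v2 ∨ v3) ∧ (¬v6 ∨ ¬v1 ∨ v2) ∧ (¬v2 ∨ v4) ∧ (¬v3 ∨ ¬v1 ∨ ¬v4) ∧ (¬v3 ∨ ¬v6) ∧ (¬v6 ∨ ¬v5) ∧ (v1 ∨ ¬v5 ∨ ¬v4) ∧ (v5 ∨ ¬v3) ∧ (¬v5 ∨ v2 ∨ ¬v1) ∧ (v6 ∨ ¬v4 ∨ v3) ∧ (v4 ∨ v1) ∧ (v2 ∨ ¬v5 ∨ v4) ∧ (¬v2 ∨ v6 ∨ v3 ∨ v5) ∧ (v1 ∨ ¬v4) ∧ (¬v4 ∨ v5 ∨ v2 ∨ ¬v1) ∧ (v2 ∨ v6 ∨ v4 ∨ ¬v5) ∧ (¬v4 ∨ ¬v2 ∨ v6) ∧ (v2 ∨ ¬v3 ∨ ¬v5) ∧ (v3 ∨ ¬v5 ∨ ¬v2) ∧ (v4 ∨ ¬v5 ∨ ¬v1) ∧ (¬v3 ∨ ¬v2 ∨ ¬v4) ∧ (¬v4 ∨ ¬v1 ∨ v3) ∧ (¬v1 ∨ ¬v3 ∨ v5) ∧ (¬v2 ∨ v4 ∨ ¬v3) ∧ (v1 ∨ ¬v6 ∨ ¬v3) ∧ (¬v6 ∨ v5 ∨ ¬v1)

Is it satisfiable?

Branch on v2: set v2 = False.
Branch on v6: set v6 = False.
Branch on v5: set v5 = False.
Unit clause (¬v3) forces v3 = False.
Unit clause (¬v4) forces v4 = False.
Unit clause (v1) forces v1 = True.
This assignment satisfies each clause.
A satisfying assignment: v1: True,  v2: False,  v3: False,  v4: False,  v5: False,  v6: False.

Yes, satisfiable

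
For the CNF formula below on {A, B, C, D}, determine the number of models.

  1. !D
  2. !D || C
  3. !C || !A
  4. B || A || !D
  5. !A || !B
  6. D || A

There are 2^4 = 16 truth assignments over (A, B, C, D).
Check each against the 6 clauses (columns in the order A, B, C, D):
  F F F F  ✗ fails (D || A)
  F F F T  ✗ fails (!D)
  F F T F  ✗ fails (D || A)
  F F T T  ✗ fails (!D)
  F T F F  ✗ fails (D || A)
  F T F T  ✗ fails (!D)
  F T T F  ✗ fails (D || A)
  F T T T  ✗ fails (!D)
  T F F F  ✓ satisfies all
  T F F T  ✗ fails (!D)
  T F T F  ✗ fails (!C || !A)
  T F T T  ✗ fails (!D)
  T T F F  ✗ fails (!A || !B)
  T T F T  ✗ fails (!D)
  T T T F  ✗ fails (!C || !A)
  T T T T  ✗ fails (!D)
1 of the 16 rows is a model.

1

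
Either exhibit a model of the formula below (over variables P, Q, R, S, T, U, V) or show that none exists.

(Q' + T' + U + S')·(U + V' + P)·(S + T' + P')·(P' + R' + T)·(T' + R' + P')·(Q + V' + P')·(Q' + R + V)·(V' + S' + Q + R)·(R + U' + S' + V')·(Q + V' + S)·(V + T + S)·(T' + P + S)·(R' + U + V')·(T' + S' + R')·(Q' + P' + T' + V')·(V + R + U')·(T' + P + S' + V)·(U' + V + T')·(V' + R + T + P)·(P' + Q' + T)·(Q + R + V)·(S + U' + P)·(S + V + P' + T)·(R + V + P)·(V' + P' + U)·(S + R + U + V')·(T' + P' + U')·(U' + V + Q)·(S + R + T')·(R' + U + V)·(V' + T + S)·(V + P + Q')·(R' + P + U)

P ↦ 0; Q ↦ 1; R ↦ 1; S ↦ 1; T ↦ 0; U ↦ 1; V ↦ 1

Try U = 1.
Try V = 1.
Try Q = 1.
Try R = 1.
Try P = 0.
Unit clause (S) forces S = 1.
Unit clause (T') forces T = 0.
All clauses are satisfied.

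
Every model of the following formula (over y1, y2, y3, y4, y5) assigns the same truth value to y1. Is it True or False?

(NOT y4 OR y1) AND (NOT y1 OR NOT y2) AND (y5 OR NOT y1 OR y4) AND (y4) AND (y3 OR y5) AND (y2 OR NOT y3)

True

Suppose y1 = false.
(NOT y4) alone gives y4 = false.
But (y4) is also a unit clause — contradiction.
So every satisfying assignment has y1 = True.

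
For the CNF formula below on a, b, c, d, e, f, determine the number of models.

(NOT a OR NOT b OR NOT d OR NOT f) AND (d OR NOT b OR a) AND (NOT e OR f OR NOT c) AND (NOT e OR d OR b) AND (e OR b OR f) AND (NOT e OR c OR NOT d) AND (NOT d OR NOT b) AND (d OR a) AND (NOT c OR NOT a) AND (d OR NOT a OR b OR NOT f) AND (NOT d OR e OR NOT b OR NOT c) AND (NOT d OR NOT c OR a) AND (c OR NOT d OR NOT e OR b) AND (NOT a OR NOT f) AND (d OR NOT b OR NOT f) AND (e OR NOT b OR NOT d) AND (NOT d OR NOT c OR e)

3

There are 2^6 = 64 truth assignments over (a, b, c, d, e, f).
Split on a. With a = true, the clauses containing a are satisfied and NOT a drops from the rest; 2 of the 2^5 = 32 assignments to the other variables satisfy what remains.
With a = false, by the same count on the reduced clause set, 1 assignment works.
(One model: a=F, b=F, c=F, d=T, e=F, f=T.)
Total: 2 + 1 = 3.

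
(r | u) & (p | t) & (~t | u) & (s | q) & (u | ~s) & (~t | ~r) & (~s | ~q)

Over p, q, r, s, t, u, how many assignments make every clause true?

9

There are 2^6 = 64 truth assignments over (p, q, r, s, t, u).
Split on t. With t = 1, the clauses containing t are satisfied and ~t drops from the rest; 4 of the 2^5 = 32 assignments to the other variables satisfy what remains.
With t = 0, by the same count on the reduced clause set, 5 assignments work.
(One model: p=F, q=F, r=F, s=T, t=T, u=T.)
Total: 4 + 5 = 9.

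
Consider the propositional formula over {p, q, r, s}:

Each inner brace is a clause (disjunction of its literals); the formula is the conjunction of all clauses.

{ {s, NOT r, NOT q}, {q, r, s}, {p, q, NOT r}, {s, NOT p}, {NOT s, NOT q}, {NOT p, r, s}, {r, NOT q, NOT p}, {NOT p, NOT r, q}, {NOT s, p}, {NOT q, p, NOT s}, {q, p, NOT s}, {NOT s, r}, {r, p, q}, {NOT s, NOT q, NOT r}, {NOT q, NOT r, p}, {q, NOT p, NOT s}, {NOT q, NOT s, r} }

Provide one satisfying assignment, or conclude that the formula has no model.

Suppose s = false.
The clause (NOT p) is unit, so p = false.
Suppose r = false.
The clause (q) is unit, so q = true.
All clauses are satisfied.

p ↦ false, q ↦ true, r ↦ false, s ↦ false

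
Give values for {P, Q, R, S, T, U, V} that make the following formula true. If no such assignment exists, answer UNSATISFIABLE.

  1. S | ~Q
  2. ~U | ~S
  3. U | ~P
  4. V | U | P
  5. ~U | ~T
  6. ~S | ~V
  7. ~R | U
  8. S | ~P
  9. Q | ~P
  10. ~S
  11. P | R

Unit clause (~S) forces S = 0.
Unit clause (~Q) forces Q = 0.
Unit clause (~P) forces P = 0.
Unit clause (R) forces R = 1.
Unit clause (U) forces U = 1.
Unit clause (~T) forces T = 0.
No clause remains; V is free.

P=0; Q=0; R=1; S=0; T=0; U=1; V=0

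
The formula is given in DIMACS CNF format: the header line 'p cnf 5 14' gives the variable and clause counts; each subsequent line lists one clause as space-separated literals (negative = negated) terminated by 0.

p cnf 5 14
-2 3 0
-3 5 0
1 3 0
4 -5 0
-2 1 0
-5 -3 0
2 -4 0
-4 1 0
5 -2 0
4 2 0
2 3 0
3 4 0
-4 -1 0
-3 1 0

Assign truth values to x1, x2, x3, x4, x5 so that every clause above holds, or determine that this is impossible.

Try x2 = False.
From the singleton clause (¬x4), x4 = False.
That conflicts with the unit clause (x4).
Backtrack on x2: now try x2 = True.
From the singleton clause (x3), x3 = True.
From the singleton clause (x5), x5 = True.
That conflicts with the unit clause (¬x5).
Both values of x2 lead to a conflict.

UNSATISFIABLE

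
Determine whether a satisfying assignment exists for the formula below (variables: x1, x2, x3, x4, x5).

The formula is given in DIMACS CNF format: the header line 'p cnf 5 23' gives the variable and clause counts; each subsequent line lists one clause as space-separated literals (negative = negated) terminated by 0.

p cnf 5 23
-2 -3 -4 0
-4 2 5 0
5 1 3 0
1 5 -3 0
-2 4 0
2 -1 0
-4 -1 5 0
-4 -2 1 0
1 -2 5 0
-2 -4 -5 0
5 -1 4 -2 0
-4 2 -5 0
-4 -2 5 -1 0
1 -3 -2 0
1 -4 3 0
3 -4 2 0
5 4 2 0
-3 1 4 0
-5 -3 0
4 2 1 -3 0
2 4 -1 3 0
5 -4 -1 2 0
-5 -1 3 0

Suppose x2 = False.
Unit clause (¬x1) forces x1 = False.
Suppose x4 = False.
Unit clause (x5) forces x5 = True.
Unit clause (¬x3) forces x3 = False.
This assignment satisfies each clause.
A satisfying assignment: x1 ↦ False,  x2 ↦ False,  x3 ↦ False,  x4 ↦ False,  x5 ↦ True.

Satisfiable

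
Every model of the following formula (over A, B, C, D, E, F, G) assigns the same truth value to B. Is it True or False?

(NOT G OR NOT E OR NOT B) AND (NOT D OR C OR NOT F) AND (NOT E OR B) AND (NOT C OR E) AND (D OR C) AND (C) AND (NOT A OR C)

True

Suppose B = false.
From the singleton clause (NOT E), E = false.
From the singleton clause (NOT C), C = false.
That conflicts with the unit clause (C).
So every satisfying assignment has B = True.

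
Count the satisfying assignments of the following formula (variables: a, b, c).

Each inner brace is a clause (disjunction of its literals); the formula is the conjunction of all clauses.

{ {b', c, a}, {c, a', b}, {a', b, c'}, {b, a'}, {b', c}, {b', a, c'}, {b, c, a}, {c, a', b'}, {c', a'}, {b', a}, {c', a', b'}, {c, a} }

There are 2^3 = 8 truth assignments over (a, b, c).
Check each against the 12 clauses (columns in the order a, b, c):
  F F F  ✗ fails (b + c + a)
  F F T  ✓ satisfies all
  F T F  ✗ fails (b' + c + a)
  F T T  ✗ fails (b' + a + c')
  T F F  ✗ fails (c + a' + b)
  T F T  ✗ fails (a' + b + c')
  T T F  ✗ fails (b' + c)
  T T T  ✗ fails (c' + a')
1 of the 8 rows is a model.

1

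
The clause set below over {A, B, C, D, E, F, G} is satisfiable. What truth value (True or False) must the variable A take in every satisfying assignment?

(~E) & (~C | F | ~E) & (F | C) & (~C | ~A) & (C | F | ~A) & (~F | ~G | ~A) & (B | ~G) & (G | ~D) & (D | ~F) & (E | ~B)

False

Suppose A = 1.
(~E) alone gives E = 0.
(~C) alone gives C = 0.
(F) alone gives F = 1.
(~G) alone gives G = 0.
(~D) alone gives D = 0.
Now (D) is unsatisfied and unit — conflict.
So every satisfying assignment has A = False.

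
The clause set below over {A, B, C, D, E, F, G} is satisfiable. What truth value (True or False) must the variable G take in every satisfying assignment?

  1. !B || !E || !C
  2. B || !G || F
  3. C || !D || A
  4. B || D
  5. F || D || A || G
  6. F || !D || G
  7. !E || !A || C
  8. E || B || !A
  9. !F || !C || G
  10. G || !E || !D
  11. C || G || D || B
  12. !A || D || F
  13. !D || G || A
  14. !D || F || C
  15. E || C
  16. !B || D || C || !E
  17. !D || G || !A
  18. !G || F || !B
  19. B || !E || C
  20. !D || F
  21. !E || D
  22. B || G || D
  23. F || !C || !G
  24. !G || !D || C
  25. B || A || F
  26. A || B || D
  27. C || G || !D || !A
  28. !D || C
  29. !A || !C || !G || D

Suppose G = false.
Case B = true:
Case E = false:
Unit clause (C) forces C = true.
Unit clause (!F) forces F = false.
Unit clause (!D) forces D = false.
Unit clause (A) forces A = true.
But (!A) is also a unit clause — contradiction.
Backtrack on E: now try E = true.
Unit clause (!C) forces C = false.
Unit clause (!A) forces A = false.
Unit clause (!D) forces D = false.
But (D) is also a unit clause — contradiction.
Neither E = true nor E = false works.
Backtrack on B: now try B = false.
Unit clause (D) forces D = true.
Unit clause (F) forces F = true.
Unit clause (!C) forces C = false.
But (C) is also a unit clause — contradiction.
Neither B = true nor B = false works.
So every satisfying assignment has G = True.

True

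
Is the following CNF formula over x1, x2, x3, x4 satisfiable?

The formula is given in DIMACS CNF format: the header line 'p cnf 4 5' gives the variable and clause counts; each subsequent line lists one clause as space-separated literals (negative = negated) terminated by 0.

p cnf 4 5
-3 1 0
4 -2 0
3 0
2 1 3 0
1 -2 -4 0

The clause (x3) is unit, so x3 = True.
The clause (x1) is unit, so x1 = True.
Branch on x4: set x4 = True.
Every clause is now satisfied; x2 is unconstrained.
A satisfying assignment: x1=True,  x2=False,  x3=True,  x4=True.

Yes, satisfiable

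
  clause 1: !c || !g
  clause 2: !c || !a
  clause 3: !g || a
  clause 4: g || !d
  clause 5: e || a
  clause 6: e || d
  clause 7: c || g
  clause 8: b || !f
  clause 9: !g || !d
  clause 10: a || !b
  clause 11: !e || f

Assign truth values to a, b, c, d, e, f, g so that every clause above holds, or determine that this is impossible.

Try c = false.
(g) alone gives g = true.
(a) alone gives a = true.
(!d) alone gives d = false.
(e) alone gives e = true.
(f) alone gives f = true.
(b) alone gives b = true.
Every clause now holds.

a ↦ true; b ↦ true; c ↦ false; d ↦ false; e ↦ true; f ↦ true; g ↦ true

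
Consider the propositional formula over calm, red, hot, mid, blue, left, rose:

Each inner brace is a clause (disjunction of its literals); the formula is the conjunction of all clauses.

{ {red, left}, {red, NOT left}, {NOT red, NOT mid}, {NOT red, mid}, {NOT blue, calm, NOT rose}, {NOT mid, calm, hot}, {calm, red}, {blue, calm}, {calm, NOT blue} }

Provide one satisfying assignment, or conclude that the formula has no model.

Case red = true:
Unit clause (NOT mid) forces mid = false.
Now (mid) is unsatisfied and unit — conflict.
Undo red and try red = false.
Unit clause (left) forces left = true.
Now (NOT left) is unsatisfied and unit — conflict.
Neither red = true nor red = false works.

UNSATISFIABLE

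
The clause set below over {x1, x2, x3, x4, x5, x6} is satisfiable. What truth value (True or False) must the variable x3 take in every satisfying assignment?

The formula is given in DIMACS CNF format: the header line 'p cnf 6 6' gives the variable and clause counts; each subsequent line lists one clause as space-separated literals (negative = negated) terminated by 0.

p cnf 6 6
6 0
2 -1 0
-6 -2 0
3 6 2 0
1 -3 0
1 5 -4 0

False

Suppose x3 = True.
(x6) alone gives x6 = True.
(¬x2) alone gives x2 = False.
(¬x1) alone gives x1 = False.
Now (x1) is unsatisfied and unit — conflict.
So every satisfying assignment has x3 = False.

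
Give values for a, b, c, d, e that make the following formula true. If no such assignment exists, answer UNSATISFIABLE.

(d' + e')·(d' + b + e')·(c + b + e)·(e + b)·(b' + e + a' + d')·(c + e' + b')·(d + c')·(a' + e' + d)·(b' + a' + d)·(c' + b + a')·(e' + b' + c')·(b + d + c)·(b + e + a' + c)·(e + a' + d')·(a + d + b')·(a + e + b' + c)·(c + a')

Try d = 1.
From the singleton clause (e'), e = 0.
From the singleton clause (b), b = 1.
From the singleton clause (a'), a = 0.
From the singleton clause (c), c = 1.
All clauses are satisfied.

a ↦ 0, b ↦ 1, c ↦ 1, d ↦ 1, e ↦ 0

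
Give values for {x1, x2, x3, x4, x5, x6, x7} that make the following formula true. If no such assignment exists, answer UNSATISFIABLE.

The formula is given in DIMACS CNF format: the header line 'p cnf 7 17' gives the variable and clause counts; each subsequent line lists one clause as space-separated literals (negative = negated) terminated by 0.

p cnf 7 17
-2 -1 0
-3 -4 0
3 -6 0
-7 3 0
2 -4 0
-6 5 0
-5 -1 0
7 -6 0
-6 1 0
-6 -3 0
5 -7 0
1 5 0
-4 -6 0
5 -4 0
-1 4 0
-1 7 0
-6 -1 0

x1=False,  x2=False,  x3=True,  x4=False,  x5=True,  x6=False,  x7=True

Suppose x2 = False.
From the singleton clause (¬x4), x4 = False.
From the singleton clause (¬x1), x1 = False.
From the singleton clause (¬x6), x6 = False.
From the singleton clause (x5), x5 = True.
Suppose x7 = True.
From the singleton clause (x3), x3 = True.
This assignment satisfies each clause.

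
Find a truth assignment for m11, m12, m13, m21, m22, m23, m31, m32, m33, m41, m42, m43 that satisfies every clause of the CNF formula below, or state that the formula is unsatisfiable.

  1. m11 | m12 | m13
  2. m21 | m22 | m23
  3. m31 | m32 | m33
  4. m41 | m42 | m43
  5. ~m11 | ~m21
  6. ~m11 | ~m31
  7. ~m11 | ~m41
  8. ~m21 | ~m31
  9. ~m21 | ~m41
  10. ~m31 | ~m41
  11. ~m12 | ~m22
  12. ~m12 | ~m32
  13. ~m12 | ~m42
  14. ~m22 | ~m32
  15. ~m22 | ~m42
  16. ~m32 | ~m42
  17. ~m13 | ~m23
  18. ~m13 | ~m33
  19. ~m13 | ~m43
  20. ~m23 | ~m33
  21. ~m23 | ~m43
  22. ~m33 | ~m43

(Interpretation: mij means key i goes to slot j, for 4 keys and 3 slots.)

Branch on m11: set m11 = 0.
Branch on m12: set m12 = 1.
From the singleton clause (~m22), m22 = 0.
From the singleton clause (~m32), m32 = 0.
From the singleton clause (~m42), m42 = 0.
Branch on m21: set m21 = 1.
From the singleton clause (~m31), m31 = 0.
From the singleton clause (m33), m33 = 1.
From the singleton clause (~m41), m41 = 0.
From the singleton clause (m43), m43 = 1.
Now (~m43) is unsatisfied and unit — conflict.
Backtrack on m21: now try m21 = 0.
From the singleton clause (m23), m23 = 1.
From the singleton clause (~m13), m13 = 0.
From the singleton clause (~m33), m33 = 0.
From the singleton clause (m31), m31 = 1.
From the singleton clause (~m41), m41 = 0.
From the singleton clause (m43), m43 = 1.
Now (~m43) is unsatisfied and unit — conflict.
Neither m21 = 1 nor m21 = 0 works.
Backtrack on m12: now try m12 = 0.
From the singleton clause (m13), m13 = 1.
From the singleton clause (~m23), m23 = 0.
From the singleton clause (~m33), m33 = 0.
From the singleton clause (~m43), m43 = 0.
Branch on m21: set m21 = 1.
From the singleton clause (~m31), m31 = 0.
From the singleton clause (m32), m32 = 1.
From the singleton clause (~m41), m41 = 0.
From the singleton clause (m42), m42 = 1.
Now (~m42) is unsatisfied and unit — conflict.
Backtrack on m21: now try m21 = 0.
From the singleton clause (m22), m22 = 1.
From the singleton clause (~m32), m32 = 0.
From the singleton clause (m31), m31 = 1.
From the singleton clause (~m41), m41 = 0.
From the singleton clause (m42), m42 = 1.
Now (~m42) is unsatisfied and unit — conflict.
Neither m21 = 1 nor m21 = 0 works.
Neither m12 = 1 nor m12 = 0 works.
Backtrack on m11: now try m11 = 1.
From the singleton clause (~m21), m21 = 0.
From the singleton clause (~m31), m31 = 0.
From the singleton clause (~m41), m41 = 0.
Branch on m22: set m22 = 1.
From the singleton clause (~m12), m12 = 0.
From the singleton clause (~m32), m32 = 0.
From the singleton clause (m33), m33 = 1.
From the singleton clause (~m42), m42 = 0.
From the singleton clause (m43), m43 = 1.
Now (~m43) is unsatisfied and unit — conflict.
Backtrack on m22: now try m22 = 0.
From the singleton clause (m23), m23 = 1.
From the singleton clause (~m13), m13 = 0.
From the singleton clause (~m33), m33 = 0.
From the singleton clause (m32), m32 = 1.
From the singleton clause (~m12), m12 = 0.
From the singleton clause (~m42), m42 = 0.
From the singleton clause (m43), m43 = 1.
Now (~m43) is unsatisfied and unit — conflict.
Neither m22 = 1 nor m22 = 0 works.
Neither m11 = 1 nor m11 = 0 works.

UNSATISFIABLE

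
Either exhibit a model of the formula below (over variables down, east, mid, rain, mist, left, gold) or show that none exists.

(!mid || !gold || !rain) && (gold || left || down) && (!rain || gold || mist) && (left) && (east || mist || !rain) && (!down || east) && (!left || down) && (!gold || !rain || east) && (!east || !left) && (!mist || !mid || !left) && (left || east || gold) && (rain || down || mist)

UNSATISFIABLE

Unit clause (left) forces left = true.
Unit clause (down) forces down = true.
Unit clause (east) forces east = true.
That conflicts with the unit clause (!east).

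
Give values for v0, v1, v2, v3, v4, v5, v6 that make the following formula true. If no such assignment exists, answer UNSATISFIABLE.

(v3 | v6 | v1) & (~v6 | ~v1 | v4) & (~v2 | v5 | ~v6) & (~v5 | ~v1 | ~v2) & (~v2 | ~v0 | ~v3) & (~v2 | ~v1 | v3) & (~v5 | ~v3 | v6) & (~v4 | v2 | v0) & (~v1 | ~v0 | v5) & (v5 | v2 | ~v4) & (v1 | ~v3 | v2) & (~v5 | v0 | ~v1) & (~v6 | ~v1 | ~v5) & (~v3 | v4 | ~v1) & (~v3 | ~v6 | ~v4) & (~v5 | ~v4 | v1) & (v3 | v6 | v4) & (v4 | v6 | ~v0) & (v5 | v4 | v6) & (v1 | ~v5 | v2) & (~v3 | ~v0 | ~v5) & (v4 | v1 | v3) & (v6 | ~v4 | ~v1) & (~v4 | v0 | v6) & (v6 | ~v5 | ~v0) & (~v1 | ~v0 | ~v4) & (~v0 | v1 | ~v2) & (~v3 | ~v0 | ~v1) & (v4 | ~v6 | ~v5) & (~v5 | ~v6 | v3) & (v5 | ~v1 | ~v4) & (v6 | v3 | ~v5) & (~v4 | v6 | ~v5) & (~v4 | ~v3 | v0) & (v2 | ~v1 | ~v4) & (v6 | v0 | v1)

UNSATISFIABLE

Case v3 = 1:
Case v2 = 0:
Unit clause (v1) forces v1 = 1.
Unit clause (v4) forces v4 = 1.
That conflicts with the unit clause (~v4).
So v2 must be the other value — set v2 = 1.
Unit clause (~v0) forces v0 = 0.
Unit clause (~v4) forces v4 = 0.
Unit clause (~v1) forces v1 = 0.
Unit clause (v6) forces v6 = 1.
Unit clause (v5) forces v5 = 1.
That conflicts with the unit clause (~v5).
Neither v2 = 1 nor v2 = 0 works.
So v3 must be the other value — set v3 = 0.
Case v6 = 1:
Unit clause (~v5) forces v5 = 0.
Unit clause (~v2) forces v2 = 0.
Unit clause (~v4) forces v4 = 0.
Unit clause (~v1) forces v1 = 0.
That conflicts with the unit clause (v1).
So v6 must be the other value — set v6 = 0.
Unit clause (v1) forces v1 = 1.
Unit clause (~v2) forces v2 = 0.
Unit clause (v4) forces v4 = 1.
That conflicts with the unit clause (~v4).
Neither v6 = 1 nor v6 = 0 works.
Neither v3 = 1 nor v3 = 0 works.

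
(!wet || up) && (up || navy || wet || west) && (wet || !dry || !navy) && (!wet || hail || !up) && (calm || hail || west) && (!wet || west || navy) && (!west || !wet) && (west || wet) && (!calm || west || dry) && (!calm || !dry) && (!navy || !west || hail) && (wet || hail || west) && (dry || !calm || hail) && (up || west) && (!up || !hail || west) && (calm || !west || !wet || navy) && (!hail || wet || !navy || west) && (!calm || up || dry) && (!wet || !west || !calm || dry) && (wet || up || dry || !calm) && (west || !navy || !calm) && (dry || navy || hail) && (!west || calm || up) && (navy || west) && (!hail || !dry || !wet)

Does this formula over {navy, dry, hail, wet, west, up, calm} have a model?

Satisfiable

Try wet = false.
The clause (west) is unit, so west = true.
Try dry = false.
Try navy = false.
The clause (hail) is unit, so hail = true.
Try calm = false.
The clause (up) is unit, so up = true.
Every clause now holds.
A satisfying assignment: navy ↦ false, dry ↦ false, hail ↦ true, wet ↦ false, west ↦ true, up ↦ true, calm ↦ false.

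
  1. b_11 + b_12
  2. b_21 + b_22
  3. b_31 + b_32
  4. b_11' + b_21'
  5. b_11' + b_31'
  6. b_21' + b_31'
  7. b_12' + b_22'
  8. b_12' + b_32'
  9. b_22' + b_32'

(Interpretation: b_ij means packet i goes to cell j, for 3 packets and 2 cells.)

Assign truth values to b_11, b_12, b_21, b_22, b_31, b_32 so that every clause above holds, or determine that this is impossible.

UNSATISFIABLE

Branch on b_11: set b_11 = 1.
Unit clause (b_21') forces b_21 = 0.
Unit clause (b_22) forces b_22 = 1.
Unit clause (b_31') forces b_31 = 0.
Unit clause (b_32) forces b_32 = 1.
That conflicts with the unit clause (b_32').
That branch fails; take b_11 = 0 instead.
Unit clause (b_12) forces b_12 = 1.
Unit clause (b_22') forces b_22 = 0.
Unit clause (b_21) forces b_21 = 1.
Unit clause (b_31') forces b_31 = 0.
Unit clause (b_32) forces b_32 = 1.
That conflicts with the unit clause (b_32').
Both values of b_11 lead to a conflict.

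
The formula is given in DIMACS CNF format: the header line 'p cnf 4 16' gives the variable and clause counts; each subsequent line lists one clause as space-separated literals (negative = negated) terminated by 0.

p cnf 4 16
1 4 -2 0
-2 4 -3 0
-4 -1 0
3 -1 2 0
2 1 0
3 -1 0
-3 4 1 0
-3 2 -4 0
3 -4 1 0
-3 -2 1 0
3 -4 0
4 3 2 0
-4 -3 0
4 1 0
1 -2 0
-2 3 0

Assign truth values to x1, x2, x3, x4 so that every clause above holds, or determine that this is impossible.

Case x4 = False:
(x1) alone gives x1 = True.
(x3) alone gives x3 = True.
(¬x2) alone gives x2 = False.
This assignment satisfies each clause.

x1: True, x2: False, x3: True, x4: False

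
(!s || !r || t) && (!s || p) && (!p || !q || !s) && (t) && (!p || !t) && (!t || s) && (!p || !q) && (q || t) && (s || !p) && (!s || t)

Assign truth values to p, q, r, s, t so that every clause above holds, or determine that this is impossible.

UNSATISFIABLE

From the singleton clause (t), t = true.
From the singleton clause (!p), p = false.
From the singleton clause (!s), s = false.
Now (s) is unsatisfied and unit — conflict.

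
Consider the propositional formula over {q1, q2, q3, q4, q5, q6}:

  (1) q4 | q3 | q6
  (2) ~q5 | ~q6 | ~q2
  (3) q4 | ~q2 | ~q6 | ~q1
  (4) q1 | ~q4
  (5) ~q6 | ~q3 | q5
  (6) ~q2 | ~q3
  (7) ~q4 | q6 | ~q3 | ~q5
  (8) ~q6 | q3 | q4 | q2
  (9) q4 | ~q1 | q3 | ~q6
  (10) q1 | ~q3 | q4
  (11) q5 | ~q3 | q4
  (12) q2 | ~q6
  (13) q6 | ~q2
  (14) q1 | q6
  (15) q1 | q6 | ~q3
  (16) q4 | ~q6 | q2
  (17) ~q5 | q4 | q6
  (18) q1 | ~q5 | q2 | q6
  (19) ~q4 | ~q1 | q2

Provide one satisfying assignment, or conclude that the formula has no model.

Branch on q1: set q1 = 0.
Unit clause (~q4) forces q4 = 0.
Unit clause (~q3) forces q3 = 0.
Unit clause (q6) forces q6 = 1.
Unit clause (q2) forces q2 = 1.
Unit clause (~q5) forces q5 = 0.
All clauses are satisfied.

q1: 0; q2: 1; q3: 0; q4: 0; q5: 0; q6: 1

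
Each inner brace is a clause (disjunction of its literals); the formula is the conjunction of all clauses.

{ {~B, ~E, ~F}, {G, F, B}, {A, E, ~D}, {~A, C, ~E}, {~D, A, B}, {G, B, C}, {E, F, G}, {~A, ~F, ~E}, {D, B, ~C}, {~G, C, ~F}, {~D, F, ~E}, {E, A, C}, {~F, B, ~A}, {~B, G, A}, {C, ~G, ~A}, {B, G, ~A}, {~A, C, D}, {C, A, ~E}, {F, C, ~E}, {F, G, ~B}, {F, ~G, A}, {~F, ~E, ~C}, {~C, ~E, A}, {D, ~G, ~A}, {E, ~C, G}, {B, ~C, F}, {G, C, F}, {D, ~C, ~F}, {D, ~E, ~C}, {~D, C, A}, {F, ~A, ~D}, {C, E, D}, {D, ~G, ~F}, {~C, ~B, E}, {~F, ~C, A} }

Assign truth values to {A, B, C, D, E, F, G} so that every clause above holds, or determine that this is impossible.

Suppose B = 1.
Suppose E = 0.
Unit clause (~C) forces C = 0.
Unit clause (A) forces A = 1.
Unit clause (~G) forces G = 0.
Unit clause (F) forces F = 1.
Unit clause (D) forces D = 1.
This assignment satisfies each clause.

A=1,  B=1,  C=0,  D=1,  E=0,  F=1,  G=0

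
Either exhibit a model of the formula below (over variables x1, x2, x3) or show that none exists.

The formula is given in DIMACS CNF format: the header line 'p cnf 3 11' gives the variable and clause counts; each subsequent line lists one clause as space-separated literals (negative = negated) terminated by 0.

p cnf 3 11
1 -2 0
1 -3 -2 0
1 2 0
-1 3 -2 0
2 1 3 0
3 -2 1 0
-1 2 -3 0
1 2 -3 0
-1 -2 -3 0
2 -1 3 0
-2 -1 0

Case x1 = True:
The clause (¬x2) is unit, so x2 = False.
The clause (¬x3) is unit, so x3 = False.
That conflicts with the unit clause (x3).
Backtrack on x1: now try x1 = False.
The clause (¬x2) is unit, so x2 = False.
That conflicts with the unit clause (x2).
Both values of x1 lead to a conflict.

UNSATISFIABLE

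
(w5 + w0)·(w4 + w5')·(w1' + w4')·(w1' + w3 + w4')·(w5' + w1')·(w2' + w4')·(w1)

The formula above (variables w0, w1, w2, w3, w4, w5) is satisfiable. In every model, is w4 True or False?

Suppose w4 = 1.
(w1') alone gives w1 = 0.
That conflicts with the unit clause (w1).
So every satisfying assignment has w4 = False.

False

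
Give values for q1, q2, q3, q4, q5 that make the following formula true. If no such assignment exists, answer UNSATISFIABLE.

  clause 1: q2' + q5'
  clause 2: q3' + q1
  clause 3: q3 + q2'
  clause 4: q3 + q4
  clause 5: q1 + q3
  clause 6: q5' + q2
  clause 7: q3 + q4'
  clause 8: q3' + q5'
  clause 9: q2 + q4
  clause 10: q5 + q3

Branch on q2: set q2 = 0.
From the singleton clause (q5'), q5 = 0.
From the singleton clause (q4), q4 = 1.
From the singleton clause (q3), q3 = 1.
From the singleton clause (q1), q1 = 1.
Every clause now holds.

q1: 1; q2: 0; q3: 1; q4: 1; q5: 0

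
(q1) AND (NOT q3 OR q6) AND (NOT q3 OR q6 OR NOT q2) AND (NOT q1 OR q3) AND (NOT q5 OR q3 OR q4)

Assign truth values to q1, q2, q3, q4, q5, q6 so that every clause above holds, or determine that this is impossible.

q1: true, q2: false, q3: true, q4: false, q5: true, q6: true

From the singleton clause (q1), q1 = true.
From the singleton clause (q3), q3 = true.
From the singleton clause (q6), q6 = true.
No clause remains; q2, q4, q5 are free.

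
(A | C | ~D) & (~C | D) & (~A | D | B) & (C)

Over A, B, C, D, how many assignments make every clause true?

4

There are 2^4 = 16 truth assignments over (A, B, C, D).
Split on A. With A = 1, the clauses containing A are satisfied and ~A drops from the rest; 2 of the 2^3 = 8 assignments to the other variables satisfy what remains.
With A = 0, by the same count on the reduced clause set, 2 assignments work.
(One model: A=F, B=F, C=T, D=T.)
Total: 2 + 2 = 4.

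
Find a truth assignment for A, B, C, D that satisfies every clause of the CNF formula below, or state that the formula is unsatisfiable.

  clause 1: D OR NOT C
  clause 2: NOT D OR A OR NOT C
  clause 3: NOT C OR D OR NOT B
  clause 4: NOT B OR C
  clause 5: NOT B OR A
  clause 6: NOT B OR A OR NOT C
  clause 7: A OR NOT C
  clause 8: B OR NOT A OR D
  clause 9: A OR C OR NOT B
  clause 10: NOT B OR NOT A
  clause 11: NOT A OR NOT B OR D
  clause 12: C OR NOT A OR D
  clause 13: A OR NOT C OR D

A: false; B: false; C: false; D: false

Suppose D = false.
Unit clause (NOT C) forces C = false.
Unit clause (NOT B) forces B = false.
Unit clause (NOT A) forces A = false.
Every clause now holds.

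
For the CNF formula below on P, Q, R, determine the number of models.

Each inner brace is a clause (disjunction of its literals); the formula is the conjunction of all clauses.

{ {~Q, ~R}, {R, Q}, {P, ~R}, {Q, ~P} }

There are 2^3 = 8 truth assignments over (P, Q, R).
Check each against the 4 clauses (columns in the order P, Q, R):
  F F F  ✗ fails (R | Q)
  F F T  ✗ fails (P | ~R)
  F T F  ✓ satisfies all
  F T T  ✗ fails (~Q | ~R)
  T F F  ✗ fails (R | Q)
  T F T  ✗ fails (Q | ~P)
  T T F  ✓ satisfies all
  T T T  ✗ fails (~Q | ~R)
2 of the 8 rows are models.

2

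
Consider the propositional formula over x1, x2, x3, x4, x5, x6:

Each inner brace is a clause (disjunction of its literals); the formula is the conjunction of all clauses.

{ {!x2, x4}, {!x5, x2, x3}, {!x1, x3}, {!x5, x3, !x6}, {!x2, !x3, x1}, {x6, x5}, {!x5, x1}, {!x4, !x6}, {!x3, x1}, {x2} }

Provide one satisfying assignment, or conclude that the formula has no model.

x1: true, x2: true, x3: true, x4: true, x5: true, x6: false

From the singleton clause (x2), x2 = true.
From the singleton clause (x4), x4 = true.
From the singleton clause (!x6), x6 = false.
From the singleton clause (x5), x5 = true.
From the singleton clause (x1), x1 = true.
From the singleton clause (x3), x3 = true.
All clauses are satisfied.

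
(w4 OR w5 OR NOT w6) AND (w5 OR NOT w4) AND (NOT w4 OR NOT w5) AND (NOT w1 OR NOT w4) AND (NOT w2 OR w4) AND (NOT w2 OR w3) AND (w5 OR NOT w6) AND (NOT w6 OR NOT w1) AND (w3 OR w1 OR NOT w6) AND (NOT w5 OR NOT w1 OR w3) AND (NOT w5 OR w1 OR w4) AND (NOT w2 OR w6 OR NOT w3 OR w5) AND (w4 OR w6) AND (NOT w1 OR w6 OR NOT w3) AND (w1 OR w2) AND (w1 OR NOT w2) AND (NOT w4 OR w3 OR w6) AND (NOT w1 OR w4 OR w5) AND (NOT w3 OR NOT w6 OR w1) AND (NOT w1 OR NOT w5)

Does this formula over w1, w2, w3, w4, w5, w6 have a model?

No

Branch on w5: set w5 = true.
From the singleton clause (NOT w4), w4 = false.
From the singleton clause (NOT w2), w2 = false.
From the singleton clause (w1), w1 = true.
That conflicts with the unit clause (NOT w1).
That branch fails; take w5 = false instead.
From the singleton clause (NOT w4), w4 = false.
From the singleton clause (NOT w6), w6 = false.
That conflicts with the unit clause (w6).
Both values of w5 lead to a conflict.
No assignment satisfies every clause.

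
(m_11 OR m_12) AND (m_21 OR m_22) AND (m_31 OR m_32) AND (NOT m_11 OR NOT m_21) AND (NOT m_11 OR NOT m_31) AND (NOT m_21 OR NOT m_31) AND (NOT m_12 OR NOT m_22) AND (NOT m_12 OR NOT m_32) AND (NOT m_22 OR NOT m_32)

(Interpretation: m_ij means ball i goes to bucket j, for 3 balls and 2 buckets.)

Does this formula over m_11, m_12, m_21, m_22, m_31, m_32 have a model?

No

Try m_11 = true.
The clause (NOT m_21) is unit, so m_21 = false.
The clause (m_22) is unit, so m_22 = true.
The clause (NOT m_31) is unit, so m_31 = false.
The clause (m_32) is unit, so m_32 = true.
Now (NOT m_32) is unsatisfied and unit — conflict.
Backtrack on m_11: now try m_11 = false.
The clause (m_12) is unit, so m_12 = true.
The clause (NOT m_22) is unit, so m_22 = false.
The clause (m_21) is unit, so m_21 = true.
The clause (NOT m_31) is unit, so m_31 = false.
The clause (m_32) is unit, so m_32 = true.
Now (NOT m_32) is unsatisfied and unit — conflict.
Both values of m_11 lead to a conflict.
No assignment satisfies every clause.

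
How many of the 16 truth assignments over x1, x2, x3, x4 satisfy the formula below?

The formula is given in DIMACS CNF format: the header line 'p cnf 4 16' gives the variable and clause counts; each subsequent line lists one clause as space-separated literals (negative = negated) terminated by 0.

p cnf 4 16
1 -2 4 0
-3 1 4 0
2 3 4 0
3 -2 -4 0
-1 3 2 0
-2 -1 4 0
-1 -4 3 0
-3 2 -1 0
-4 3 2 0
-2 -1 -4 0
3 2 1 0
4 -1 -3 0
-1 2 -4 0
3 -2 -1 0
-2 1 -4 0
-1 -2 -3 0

1

There are 2^4 = 16 truth assignments over (x1, x2, x3, x4).
Check each against the 16 clauses (columns in the order x1, x2, x3, x4):
  F F F F  ✗ fails (x2 ∨ x3 ∨ x4)
  F F F T  ✗ fails (¬x4 ∨ x3 ∨ x2)
  F F T F  ✗ fails (¬x3 ∨ x1 ∨ x4)
  F F T T  ✓ satisfies all
  F T F F  ✗ fails (x1 ∨ ¬x2 ∨ x4)
  F T F T  ✗ fails (x3 ∨ ¬x2 ∨ ¬x4)
  F T T F  ✗ fails (x1 ∨ ¬x2 ∨ x4)
  F T T T  ✗ fails (¬x2 ∨ x1 ∨ ¬x4)
  T F F F  ✗ fails (x2 ∨ x3 ∨ x4)
  T F F T  ✗ fails (¬x1 ∨ x3 ∨ x2)
  T F T F  ✗ fails (¬x3 ∨ x2 ∨ ¬x1)
  T F T T  ✗ fails (¬x3 ∨ x2 ∨ ¬x1)
  T T F F  ✗ fails (¬x2 ∨ ¬x1 ∨ x4)
  T T F T  ✗ fails (x3 ∨ ¬x2 ∨ ¬x4)
  T T T F  ✗ fails (¬x2 ∨ ¬x1 ∨ x4)
  T T T T  ✗ fails (¬x2 ∨ ¬x1 ∨ ¬x4)
1 of the 16 rows is a model.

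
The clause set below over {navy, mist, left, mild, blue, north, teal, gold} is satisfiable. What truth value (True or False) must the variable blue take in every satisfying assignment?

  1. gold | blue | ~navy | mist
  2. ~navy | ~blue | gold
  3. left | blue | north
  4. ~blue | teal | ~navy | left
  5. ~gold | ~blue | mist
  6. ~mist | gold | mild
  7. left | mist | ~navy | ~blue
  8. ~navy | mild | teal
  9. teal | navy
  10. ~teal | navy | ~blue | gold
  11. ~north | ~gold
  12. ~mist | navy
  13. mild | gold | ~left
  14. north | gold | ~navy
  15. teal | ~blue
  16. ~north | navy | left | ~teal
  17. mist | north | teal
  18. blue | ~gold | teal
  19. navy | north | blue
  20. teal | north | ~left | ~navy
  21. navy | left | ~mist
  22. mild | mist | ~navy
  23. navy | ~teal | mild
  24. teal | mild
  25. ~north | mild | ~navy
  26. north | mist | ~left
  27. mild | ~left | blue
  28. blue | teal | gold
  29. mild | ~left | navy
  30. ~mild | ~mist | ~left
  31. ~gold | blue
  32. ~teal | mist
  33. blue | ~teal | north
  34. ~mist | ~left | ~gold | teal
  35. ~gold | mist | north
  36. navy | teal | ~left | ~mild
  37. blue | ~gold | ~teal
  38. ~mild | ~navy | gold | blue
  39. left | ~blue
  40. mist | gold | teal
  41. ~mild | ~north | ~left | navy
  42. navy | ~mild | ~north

True

Suppose blue = 0.
From the singleton clause (~gold), gold = 0.
From the singleton clause (teal), teal = 1.
From the singleton clause (mist), mist = 1.
From the singleton clause (mild), mild = 1.
From the singleton clause (navy), navy = 1.
But (~navy) is also a unit clause — contradiction.
So every satisfying assignment has blue = True.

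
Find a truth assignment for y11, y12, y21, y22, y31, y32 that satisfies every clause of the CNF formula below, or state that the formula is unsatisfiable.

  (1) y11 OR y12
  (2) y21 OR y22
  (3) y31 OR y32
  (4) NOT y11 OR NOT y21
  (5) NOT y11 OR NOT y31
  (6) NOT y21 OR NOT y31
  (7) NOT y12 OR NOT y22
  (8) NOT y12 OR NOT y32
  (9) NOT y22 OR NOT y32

Try y11 = true.
Unit clause (NOT y21) forces y21 = false.
Unit clause (y22) forces y22 = true.
Unit clause (NOT y31) forces y31 = false.
Unit clause (y32) forces y32 = true.
But (NOT y32) is also a unit clause — contradiction.
Undo y11 and try y11 = false.
Unit clause (y12) forces y12 = true.
Unit clause (NOT y22) forces y22 = false.
Unit clause (y21) forces y21 = true.
Unit clause (NOT y31) forces y31 = false.
Unit clause (y32) forces y32 = true.
But (NOT y32) is also a unit clause — contradiction.
Both values of y11 lead to a conflict.

UNSATISFIABLE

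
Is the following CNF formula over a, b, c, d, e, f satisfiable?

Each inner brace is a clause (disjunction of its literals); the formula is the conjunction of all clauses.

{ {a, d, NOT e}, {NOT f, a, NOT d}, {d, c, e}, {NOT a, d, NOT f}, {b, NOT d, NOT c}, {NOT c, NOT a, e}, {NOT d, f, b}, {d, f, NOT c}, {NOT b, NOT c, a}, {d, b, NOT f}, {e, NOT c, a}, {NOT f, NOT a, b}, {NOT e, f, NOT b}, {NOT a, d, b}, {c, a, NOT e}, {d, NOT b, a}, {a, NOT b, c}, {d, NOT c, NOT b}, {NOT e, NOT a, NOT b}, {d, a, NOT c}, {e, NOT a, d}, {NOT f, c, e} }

Yes, satisfiable

Try a = true.
Try d = true.
Try b = true.
(NOT e) alone gives e = false.
(NOT c) alone gives c = false.
(NOT f) alone gives f = false.
All clauses are satisfied.
A satisfying assignment: a ↦ true,  b ↦ true,  c ↦ false,  d ↦ true,  e ↦ false,  f ↦ false.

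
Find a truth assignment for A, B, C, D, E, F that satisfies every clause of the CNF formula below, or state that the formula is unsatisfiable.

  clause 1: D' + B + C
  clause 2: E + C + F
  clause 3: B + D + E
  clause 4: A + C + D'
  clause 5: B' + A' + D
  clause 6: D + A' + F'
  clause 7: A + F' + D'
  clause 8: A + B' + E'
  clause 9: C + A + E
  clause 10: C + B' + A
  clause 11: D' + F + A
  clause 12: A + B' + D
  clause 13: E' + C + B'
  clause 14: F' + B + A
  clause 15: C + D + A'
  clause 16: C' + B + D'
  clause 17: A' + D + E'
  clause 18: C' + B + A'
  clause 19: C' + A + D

Try D = 1.
Try B = 1.
Try A = 1.
Try E = 0.
Try C = 1.
No clause remains; F is free.

A: 1, B: 1, C: 1, D: 1, E: 0, F: 0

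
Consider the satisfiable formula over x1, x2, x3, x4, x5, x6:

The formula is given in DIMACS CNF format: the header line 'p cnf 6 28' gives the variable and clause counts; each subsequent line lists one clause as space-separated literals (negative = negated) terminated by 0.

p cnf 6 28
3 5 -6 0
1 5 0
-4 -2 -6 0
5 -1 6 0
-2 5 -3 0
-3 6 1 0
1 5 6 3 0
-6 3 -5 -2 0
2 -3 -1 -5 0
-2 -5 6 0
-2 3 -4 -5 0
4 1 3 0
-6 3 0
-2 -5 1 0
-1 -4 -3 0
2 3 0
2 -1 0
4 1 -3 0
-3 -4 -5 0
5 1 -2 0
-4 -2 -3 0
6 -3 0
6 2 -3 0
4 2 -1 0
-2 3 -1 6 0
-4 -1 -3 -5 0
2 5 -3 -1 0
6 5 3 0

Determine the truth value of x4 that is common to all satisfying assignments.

False

Suppose x4 = True.
Branch on x1: set x1 = True.
The clause (¬x3) is unit, so x3 = False.
The clause (¬x6) is unit, so x6 = False.
The clause (x5) is unit, so x5 = True.
The clause (¬x2) is unit, so x2 = False.
But (x2) is also a unit clause — contradiction.
Backtrack on x1: now try x1 = False.
The clause (x5) is unit, so x5 = True.
The clause (¬x2) is unit, so x2 = False.
The clause (x3) is unit, so x3 = True.
But (¬x3) is also a unit clause — contradiction.
Both values of x1 lead to a conflict.
So every satisfying assignment has x4 = False.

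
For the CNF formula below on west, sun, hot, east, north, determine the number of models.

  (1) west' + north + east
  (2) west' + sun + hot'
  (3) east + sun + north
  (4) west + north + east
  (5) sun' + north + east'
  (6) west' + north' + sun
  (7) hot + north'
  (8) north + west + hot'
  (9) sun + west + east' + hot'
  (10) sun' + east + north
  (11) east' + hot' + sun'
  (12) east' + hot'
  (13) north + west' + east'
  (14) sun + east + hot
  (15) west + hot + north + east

There are 2^5 = 32 truth assignments over (west, sun, hot, east, north).
Split on east. With east = 1, the clauses containing east are satisfied and east' drops from the rest; 1 of the 2^4 = 16 assignments to the other variables satisfy what remains.
With east = 0, by the same count on the reduced clause set, 3 assignments work.
Total: 1 + 3 = 4.

4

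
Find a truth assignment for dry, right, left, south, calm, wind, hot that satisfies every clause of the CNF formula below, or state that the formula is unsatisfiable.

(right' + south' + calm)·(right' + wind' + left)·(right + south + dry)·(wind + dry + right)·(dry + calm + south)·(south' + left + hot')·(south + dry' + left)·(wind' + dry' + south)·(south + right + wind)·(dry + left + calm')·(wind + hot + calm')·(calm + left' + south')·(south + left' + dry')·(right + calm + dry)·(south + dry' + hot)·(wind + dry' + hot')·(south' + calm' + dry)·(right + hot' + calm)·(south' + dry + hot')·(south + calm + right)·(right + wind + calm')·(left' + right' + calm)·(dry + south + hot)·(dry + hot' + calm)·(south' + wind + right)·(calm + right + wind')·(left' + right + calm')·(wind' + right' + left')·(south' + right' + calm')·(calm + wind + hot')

dry: 1,  right: 0,  left: 0,  south: 1,  calm: 1,  wind: 1,  hot: 0

Suppose right = 0.
Suppose south = 1.
(wind) alone gives wind = 1.
(calm) alone gives calm = 1.
(dry) alone gives dry = 1.
(left') alone gives left = 0.
(hot') alone gives hot = 0.
Every clause now holds.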